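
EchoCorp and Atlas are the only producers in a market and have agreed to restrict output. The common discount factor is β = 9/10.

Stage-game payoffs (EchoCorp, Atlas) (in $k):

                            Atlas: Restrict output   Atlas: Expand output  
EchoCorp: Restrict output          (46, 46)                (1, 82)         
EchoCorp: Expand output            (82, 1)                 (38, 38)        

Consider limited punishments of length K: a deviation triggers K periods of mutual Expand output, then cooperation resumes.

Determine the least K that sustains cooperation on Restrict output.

No profitable deviation requires (46−38)(β+…+β^K) ≥ 82−46, i.e. β+…+β^K ≥ 9/2 ≈ 4.5000.
With β = 9/10, the partial sums are K=1: 0.9000, K=2: 1.7100, …, K=5: 3.6856, K=6: 4.2170, K=7: 4.6953.
K = 7 is the first length at which the sum reaches 4.5000.

7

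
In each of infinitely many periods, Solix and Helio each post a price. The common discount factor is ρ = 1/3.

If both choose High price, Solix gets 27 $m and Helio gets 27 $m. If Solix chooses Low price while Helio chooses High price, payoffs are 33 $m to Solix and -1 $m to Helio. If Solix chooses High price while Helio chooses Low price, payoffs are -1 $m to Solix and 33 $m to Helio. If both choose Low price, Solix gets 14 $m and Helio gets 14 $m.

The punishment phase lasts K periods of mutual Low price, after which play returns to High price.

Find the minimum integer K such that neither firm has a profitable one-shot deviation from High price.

3

Need Σ_{k=1}^{K} ρ^k ≥ (33−27)/(27−14) = 0.4615 at ρ = 1/3.
At K = 2 the sum is 0.4444 < 0.4615; at K = 3 it is 0.4815 ≥ 0.4615.
So the minimum punishment length is K = 3.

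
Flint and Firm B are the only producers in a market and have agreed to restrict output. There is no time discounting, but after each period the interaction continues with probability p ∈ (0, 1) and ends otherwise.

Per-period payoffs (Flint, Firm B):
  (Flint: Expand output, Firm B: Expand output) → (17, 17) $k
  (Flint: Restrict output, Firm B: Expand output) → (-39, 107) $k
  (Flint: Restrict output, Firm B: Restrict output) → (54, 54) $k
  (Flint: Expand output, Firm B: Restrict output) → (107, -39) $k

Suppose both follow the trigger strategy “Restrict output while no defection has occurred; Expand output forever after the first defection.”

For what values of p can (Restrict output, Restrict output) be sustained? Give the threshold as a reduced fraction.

Expected cooperation value is 54 + p·54 + p²·54 + … = 54/(1−p); deviation gives 107 + p·17/(1−p).
54 ≥ 107(1−p) + 17p ⇒ 90p ≥ 53 ⇒ p ≥ 53/90.

53/90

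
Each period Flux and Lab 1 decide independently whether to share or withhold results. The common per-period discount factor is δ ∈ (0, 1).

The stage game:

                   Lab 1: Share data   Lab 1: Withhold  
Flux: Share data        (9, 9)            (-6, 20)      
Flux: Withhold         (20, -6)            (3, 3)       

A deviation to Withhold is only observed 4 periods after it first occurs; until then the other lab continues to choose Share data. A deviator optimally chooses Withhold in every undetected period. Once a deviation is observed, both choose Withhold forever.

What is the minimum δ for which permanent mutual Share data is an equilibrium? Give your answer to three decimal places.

0.897

A deviator earns 20 for 4 periods, then 3 forever; cooperating earns 9 forever. Multiplying the IC by (1−δ):
9 ≥ 20(1−δ^4) + 3δ^4, so 17·δ^4 ≥ 11 and δ^4 ≥ 11/17.
δ ≥ (11/17)^(1/4) ≈ 0.897.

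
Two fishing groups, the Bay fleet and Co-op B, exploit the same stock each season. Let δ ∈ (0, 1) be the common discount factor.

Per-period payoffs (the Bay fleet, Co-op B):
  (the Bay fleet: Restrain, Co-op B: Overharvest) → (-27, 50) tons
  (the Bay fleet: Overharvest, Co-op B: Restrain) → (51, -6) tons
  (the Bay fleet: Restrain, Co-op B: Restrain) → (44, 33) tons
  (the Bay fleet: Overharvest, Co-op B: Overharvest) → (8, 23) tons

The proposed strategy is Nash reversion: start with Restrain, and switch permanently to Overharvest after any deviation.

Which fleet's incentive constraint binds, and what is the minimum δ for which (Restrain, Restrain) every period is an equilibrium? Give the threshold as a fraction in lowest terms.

Co-op B; δ ≥ 17/27

the Bay fleet's threshold: (51−44)/(51−8) = 7/43.
Co-op B's threshold: (50−33)/(50−23) = 17/27.
7/43 < 17/27, so Co-op B binds and δ* = 17/27.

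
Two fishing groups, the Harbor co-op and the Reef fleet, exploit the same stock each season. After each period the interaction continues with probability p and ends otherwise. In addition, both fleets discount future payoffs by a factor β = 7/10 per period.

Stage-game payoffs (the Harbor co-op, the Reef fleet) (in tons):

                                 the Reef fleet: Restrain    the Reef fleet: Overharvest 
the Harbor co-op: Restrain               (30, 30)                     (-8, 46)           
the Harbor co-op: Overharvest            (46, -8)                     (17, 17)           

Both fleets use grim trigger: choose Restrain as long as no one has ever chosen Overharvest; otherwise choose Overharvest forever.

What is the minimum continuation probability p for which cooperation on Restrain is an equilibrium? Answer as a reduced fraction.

160/203

Expected continuation weight on next period's payoff is β·p = 7/10·p, which plays the role of the discount factor.
Cooperation requires 7/10·p ≥ (46−30)/(46−17) = 16/29, hence p ≥ 160/203.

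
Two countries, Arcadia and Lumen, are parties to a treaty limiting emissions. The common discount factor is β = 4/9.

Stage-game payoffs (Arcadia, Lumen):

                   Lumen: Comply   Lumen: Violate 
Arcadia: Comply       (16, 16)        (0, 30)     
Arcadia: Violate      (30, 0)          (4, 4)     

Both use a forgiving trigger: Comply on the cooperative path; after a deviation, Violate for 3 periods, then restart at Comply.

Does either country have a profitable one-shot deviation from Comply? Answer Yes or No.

Yes

IC: β+…+β^3 ≥ (30−16)/(16−4) = 7/6.
At β = 4/9: partial sum = 0.7298 < 1.1667. Cooperation not sustainable.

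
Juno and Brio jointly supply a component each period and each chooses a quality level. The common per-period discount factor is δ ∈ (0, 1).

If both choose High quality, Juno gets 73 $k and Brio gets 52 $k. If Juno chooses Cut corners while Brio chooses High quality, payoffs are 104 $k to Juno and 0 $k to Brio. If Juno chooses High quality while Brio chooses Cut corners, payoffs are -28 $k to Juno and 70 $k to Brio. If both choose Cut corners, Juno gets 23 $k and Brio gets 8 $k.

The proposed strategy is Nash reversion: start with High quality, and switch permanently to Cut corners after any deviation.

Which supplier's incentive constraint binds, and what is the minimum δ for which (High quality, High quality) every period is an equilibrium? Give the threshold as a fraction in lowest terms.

Juno's threshold: (104−73)/(104−23) = 31/81.
Brio's threshold: (70−52)/(70−8) = 9/31.
31/81 > 9/31, so Juno binds and δ* = 31/81.

Juno; δ ≥ 31/81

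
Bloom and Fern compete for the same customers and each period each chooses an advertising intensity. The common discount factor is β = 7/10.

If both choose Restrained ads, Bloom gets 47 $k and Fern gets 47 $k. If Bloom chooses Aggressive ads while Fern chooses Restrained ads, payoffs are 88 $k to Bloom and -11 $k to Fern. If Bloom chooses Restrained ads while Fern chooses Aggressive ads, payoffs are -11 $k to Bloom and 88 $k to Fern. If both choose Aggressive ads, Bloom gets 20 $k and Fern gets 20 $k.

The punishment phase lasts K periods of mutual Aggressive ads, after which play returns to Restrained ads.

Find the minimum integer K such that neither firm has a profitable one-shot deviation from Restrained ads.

3

IC: β(1−β^K)/(1−β) ≥ (88−47)/(47−20) = 41/27.
With β = 7/10: need 1 − β^K ≥ 41/27·(1−7/10)/(7/10), i.e. β^K ≤ 0.3492.
Since (7/10)^2 = 0.4900 and (7/10)^3 = 0.3430, the smallest such K is 3.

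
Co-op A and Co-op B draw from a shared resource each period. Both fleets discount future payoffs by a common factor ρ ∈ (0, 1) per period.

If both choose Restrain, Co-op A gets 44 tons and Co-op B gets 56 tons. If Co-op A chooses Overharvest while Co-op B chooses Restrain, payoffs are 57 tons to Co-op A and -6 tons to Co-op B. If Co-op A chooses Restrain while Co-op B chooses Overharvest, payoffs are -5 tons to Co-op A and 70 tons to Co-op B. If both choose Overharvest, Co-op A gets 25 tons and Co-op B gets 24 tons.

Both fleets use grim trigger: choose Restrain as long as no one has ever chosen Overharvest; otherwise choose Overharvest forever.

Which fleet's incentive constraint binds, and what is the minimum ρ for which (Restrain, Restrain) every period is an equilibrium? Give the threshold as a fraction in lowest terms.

Co-op A; ρ ≥ 13/32

For Co-op A: deviation gain 57−44 = 13, per-period punishment loss 44−25 = 19. IC gives ρ ≥ 13/32.
For Co-op B: gain 14, loss 32 per period, so ρ ≥ 14/46 = 7/23.
The tighter constraint is Co-op A's, so cooperation needs ρ ≥ 13/32.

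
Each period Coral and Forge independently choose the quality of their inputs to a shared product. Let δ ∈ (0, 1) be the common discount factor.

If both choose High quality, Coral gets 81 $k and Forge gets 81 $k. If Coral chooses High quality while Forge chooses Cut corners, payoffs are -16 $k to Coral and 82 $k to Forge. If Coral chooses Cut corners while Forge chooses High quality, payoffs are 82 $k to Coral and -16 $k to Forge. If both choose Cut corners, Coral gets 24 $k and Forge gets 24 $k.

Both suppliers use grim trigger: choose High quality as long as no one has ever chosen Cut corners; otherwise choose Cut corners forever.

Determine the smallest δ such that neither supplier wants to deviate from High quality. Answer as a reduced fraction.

Cooperation forever yields 81 each period: 81/(1−δ).
Deviating yields 82 once, then 24 forever: 82 + 24δ/(1−δ).
No profitable deviation requires 81/(1−δ) ≥ 82 + 24δ/(1−δ).
Multiplying by (1−δ): 81 ≥ 82(1−δ) + 24δ = 82 − 58δ.
So 58δ ≥ 1, i.e. δ ≥ 1/58.

1/58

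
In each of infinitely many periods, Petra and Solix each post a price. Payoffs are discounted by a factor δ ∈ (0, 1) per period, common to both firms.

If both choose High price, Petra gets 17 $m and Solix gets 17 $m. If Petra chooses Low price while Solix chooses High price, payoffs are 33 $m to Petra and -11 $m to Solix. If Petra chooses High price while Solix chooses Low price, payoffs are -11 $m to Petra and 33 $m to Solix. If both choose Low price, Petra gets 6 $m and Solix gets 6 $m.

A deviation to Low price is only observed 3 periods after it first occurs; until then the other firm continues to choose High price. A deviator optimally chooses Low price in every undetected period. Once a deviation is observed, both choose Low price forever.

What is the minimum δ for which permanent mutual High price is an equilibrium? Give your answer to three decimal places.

0.840

Deviating for the 3 undetected periods gains 33−17 = 16 per period over cooperation, then loses 17−6 = 11 per period forever once punishment starts.
Gain: 16(1 + δ + … + δ^2); loss: 11·δ^3/(1−δ).
No profitable deviation ⇔ 16(1−δ^3) ≤ 11·δ^3, i.e. δ^3 ≥ 16/(16+11) = 16/27.
Hence δ ≥ (16/27)^(1/3) ≈ 0.840.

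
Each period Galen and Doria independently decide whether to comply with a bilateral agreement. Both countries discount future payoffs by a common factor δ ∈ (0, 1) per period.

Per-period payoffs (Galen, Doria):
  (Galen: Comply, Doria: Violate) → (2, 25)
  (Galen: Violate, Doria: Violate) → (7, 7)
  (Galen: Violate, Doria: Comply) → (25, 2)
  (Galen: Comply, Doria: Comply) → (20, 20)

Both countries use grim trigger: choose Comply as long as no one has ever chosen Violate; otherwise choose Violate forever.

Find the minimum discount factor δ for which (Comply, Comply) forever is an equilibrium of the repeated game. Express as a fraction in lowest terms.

Under grim trigger the critical discount factor is (T−C)/(T−P) with T = 25, C = 20, P = 7.
δ* = (25−20)/(25−7) = 5/18.

5/18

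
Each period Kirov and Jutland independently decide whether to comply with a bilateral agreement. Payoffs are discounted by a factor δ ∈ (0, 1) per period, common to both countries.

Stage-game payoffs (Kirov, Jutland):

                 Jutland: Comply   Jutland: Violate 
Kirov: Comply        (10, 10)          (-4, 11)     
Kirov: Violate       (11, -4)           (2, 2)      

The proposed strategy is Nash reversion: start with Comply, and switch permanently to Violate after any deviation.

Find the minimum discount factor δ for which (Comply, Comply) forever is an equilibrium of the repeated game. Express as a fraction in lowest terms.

10/(1−δ) ≥ 11 + 2δ/(1−δ)
10 ≥ 11 − 9δ
δ ≥ 1/9.

1/9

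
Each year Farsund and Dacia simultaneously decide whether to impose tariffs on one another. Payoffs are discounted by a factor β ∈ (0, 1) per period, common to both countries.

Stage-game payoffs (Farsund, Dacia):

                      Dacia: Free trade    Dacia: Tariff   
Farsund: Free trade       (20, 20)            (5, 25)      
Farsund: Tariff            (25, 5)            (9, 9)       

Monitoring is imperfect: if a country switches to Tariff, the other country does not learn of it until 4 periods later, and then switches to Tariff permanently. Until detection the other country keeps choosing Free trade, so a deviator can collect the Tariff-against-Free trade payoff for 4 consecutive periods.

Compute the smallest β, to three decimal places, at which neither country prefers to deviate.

A deviator earns 25 for 4 periods, then 9 forever; cooperating earns 20 forever. Multiplying the IC by (1−β):
20 ≥ 25(1−β^4) + 9β^4, so 16·β^4 ≥ 5 and β^4 ≥ 5/16.
β ≥ (5/16)^(1/4) ≈ 0.748.

0.748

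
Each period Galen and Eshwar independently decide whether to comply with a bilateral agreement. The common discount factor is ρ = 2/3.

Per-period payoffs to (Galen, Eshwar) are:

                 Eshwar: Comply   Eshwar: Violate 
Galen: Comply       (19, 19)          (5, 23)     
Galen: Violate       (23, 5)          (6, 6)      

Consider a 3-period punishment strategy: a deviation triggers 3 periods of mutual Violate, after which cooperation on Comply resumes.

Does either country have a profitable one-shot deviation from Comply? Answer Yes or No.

IC: ρ+…+ρ^3 ≥ (23−19)/(19−6) = 4/13.
At ρ = 2/3: partial sum = 1.4074 ≥ 0.3077. Cooperation sustainable.

No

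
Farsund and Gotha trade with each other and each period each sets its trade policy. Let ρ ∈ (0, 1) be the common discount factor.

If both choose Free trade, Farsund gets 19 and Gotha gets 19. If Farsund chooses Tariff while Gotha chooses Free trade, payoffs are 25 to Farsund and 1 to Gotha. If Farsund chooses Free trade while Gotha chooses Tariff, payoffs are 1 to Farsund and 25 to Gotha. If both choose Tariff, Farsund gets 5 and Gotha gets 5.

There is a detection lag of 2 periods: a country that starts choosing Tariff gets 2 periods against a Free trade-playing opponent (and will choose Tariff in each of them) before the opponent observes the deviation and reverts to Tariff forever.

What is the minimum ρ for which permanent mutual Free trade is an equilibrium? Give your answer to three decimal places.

0.548

The best deviation is to choose Tariff for all 2 undetected periods, earning 25 each, then 5 forever once detected.
Deviation value: 25(1−ρ^2)/(1−ρ) + 5ρ^2/(1−ρ); cooperation value: 19/(1−ρ).
IC: 19 ≥ 25(1−ρ^2) + 5ρ^2 = 25 − 20ρ^2.
So ρ^2 ≥ 6/20 = 3/10, giving ρ ≥ (3/10)^(1/2) ≈ 0.548.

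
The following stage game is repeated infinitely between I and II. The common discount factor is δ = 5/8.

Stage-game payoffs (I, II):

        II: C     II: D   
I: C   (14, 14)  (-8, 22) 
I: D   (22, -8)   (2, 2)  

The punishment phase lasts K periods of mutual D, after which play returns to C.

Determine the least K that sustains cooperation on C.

IC: δ(1−δ^K)/(1−δ) ≥ (22−14)/(14−2) = 2/3.
With δ = 5/8: need 1 − δ^K ≥ 2/3·(1−5/8)/(5/8), i.e. δ^K ≤ 0.6000.
Since (5/8)^1 = 0.6250 and (5/8)^2 = 0.3906, the smallest such K is 2.

2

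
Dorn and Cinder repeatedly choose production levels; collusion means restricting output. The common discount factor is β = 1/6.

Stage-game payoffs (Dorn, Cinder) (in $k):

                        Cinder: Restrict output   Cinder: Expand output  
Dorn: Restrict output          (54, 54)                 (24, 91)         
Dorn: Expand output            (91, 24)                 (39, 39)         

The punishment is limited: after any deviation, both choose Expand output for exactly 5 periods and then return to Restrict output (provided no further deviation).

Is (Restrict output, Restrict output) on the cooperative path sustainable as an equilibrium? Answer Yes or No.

A one-shot deviation gives 91 now, then 39 for 5 periods, then back to 54.
Gain from deviating: (91−54) today; loss: (54−39) in each of the next 5 periods.
No-deviation condition: (54−39)(β+…+β^5) ≥ 91−54, i.e. β+…+β^5 ≥ 37/15.
At β = 1/6: β+…+β^5 = 0.2000 < 2.4667.
So cooperation is not sustainable.

No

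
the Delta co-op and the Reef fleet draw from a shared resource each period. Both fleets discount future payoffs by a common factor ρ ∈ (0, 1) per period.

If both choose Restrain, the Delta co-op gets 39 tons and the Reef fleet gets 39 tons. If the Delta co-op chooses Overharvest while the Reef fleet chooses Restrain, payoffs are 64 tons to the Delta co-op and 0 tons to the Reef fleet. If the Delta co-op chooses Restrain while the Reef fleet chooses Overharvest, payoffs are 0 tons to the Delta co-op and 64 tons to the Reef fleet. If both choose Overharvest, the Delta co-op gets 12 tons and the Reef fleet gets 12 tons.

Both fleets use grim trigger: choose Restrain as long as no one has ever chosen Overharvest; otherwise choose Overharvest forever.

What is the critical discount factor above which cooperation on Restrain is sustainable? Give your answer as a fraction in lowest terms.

25/52

39/(1−ρ) ≥ 64 + 12ρ/(1−ρ)
39 ≥ 64 − 52ρ
ρ ≥ 25/52.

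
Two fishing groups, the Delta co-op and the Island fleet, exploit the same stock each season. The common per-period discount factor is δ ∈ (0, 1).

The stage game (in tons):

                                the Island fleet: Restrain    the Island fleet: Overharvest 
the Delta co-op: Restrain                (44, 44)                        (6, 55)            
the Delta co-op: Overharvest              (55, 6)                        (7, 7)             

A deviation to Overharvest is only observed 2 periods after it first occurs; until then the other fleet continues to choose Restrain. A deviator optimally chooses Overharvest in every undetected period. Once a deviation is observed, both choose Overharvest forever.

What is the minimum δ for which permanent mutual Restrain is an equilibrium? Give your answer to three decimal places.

A deviator earns 55 for 2 periods, then 7 forever; cooperating earns 44 forever. Multiplying the IC by (1−δ):
44 ≥ 55(1−δ^2) + 7δ^2, so 48·δ^2 ≥ 11 and δ^2 ≥ 11/48.
δ ≥ (11/48)^(1/2) ≈ 0.479.

0.479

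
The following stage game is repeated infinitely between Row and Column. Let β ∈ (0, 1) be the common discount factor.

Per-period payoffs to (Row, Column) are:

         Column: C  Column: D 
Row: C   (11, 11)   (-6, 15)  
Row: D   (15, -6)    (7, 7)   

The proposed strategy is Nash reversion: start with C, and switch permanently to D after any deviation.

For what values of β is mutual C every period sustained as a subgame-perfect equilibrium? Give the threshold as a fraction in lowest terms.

Under grim trigger the critical discount factor is (T−C)/(T−P) with T = 15, C = 11, P = 7.
β* = (15−11)/(15−7) = 4/8 = 1/2.

1/2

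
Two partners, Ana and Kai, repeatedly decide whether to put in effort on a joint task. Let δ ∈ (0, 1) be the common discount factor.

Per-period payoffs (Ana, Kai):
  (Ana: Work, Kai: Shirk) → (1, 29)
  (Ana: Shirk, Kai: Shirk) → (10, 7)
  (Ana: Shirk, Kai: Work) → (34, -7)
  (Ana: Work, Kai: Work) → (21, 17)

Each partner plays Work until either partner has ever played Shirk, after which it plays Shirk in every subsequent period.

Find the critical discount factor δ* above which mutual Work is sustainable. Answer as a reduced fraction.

Ana: cooperation gives 21 each period; deviation gives 34 once then 10 forever.
  21/(1−δ) ≥ 34 + 10δ/(1−δ) ⇒ δ ≥ 13/24.
Kai: cooperation gives 17 each period; deviation gives 29 once then 7 forever.
  δ ≥ 12/22 = 6/11.
Both must hold, so the binding constraint is Kai's: δ ≥ 6/11.

6/11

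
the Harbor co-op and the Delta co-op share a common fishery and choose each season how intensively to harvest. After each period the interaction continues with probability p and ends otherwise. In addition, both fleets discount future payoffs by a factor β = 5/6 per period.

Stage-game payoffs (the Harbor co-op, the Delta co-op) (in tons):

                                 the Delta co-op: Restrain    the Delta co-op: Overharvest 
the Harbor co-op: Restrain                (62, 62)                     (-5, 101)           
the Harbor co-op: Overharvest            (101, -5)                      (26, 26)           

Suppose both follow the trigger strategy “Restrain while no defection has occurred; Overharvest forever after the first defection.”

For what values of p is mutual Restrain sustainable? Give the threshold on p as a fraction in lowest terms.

78/125

Expected continuation weight on next period's payoff is β·p = 5/6·p, which plays the role of the discount factor.
Cooperation requires 5/6·p ≥ (101−62)/(101−26) = 13/25, hence p ≥ 78/125.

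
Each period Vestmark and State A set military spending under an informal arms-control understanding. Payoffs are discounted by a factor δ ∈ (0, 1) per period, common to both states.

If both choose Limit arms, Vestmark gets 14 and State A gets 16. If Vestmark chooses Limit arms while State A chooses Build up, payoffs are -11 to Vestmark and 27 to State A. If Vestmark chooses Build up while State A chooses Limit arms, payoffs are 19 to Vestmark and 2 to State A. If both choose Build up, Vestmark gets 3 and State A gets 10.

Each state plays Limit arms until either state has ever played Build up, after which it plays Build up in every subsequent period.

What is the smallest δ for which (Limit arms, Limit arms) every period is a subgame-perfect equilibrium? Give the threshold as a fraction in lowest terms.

For Vestmark: deviation gain 19−14 = 5, per-period punishment loss 14−3 = 11. IC gives δ ≥ 5/16.
For State A: gain 11, loss 6 per period, so δ ≥ 11/17.
The tighter constraint is State A's, so cooperation needs δ ≥ 11/17.

11/17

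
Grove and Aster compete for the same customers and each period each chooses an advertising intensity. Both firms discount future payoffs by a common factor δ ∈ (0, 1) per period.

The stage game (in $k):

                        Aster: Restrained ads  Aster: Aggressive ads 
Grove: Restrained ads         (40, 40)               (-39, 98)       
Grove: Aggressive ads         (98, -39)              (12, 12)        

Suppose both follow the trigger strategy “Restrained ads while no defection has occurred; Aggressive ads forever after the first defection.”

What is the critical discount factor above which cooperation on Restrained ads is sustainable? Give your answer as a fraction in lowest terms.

29/43

Cooperation forever yields 40 each period: 40/(1−δ).
Deviating yields 98 once, then 12 forever: 98 + 12δ/(1−δ).
No profitable deviation requires 40/(1−δ) ≥ 98 + 12δ/(1−δ).
Multiplying by (1−δ): 40 ≥ 98(1−δ) + 12δ = 98 − 86δ.
So 86δ ≥ 58, i.e. δ ≥ 58/86 = 29/43.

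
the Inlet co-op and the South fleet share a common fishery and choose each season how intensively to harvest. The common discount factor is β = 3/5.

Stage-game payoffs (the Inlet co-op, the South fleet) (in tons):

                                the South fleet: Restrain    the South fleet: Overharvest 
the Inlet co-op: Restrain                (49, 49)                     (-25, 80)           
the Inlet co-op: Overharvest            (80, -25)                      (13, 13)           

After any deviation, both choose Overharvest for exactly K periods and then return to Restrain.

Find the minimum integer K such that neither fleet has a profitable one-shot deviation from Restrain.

No profitable deviation requires (49−13)(β+…+β^K) ≥ 80−49, i.e. β+…+β^K ≥ 31/36 ≈ 0.8611.
With β = 3/5, the partial sums are K=1: 0.6000, K=2: 0.9600.
K = 2 is the first length at which the sum reaches 0.8611.

2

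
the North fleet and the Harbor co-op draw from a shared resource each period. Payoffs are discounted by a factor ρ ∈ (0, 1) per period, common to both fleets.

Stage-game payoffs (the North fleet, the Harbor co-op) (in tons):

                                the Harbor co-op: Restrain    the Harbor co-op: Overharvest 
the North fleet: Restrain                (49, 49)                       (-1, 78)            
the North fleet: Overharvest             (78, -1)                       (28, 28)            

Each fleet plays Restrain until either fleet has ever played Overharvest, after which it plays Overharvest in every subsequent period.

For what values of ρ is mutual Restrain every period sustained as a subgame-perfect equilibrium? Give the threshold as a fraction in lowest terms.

Under grim trigger the critical discount factor is (T−C)/(T−P) with T = 78, C = 49, P = 28.
ρ* = (78−49)/(78−28) = 29/50.

29/50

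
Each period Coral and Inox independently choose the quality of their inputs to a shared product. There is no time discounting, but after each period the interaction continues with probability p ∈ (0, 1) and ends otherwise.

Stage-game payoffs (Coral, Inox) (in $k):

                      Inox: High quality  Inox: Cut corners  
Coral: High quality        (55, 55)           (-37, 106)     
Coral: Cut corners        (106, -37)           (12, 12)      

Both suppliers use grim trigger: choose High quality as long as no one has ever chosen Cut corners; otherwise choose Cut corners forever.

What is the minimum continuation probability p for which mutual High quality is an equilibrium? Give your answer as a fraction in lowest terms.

51/94

Expected cooperation value is 55 + p·55 + p²·55 + … = 55/(1−p); deviation gives 106 + p·12/(1−p).
55 ≥ 106(1−p) + 12p ⇒ 94p ≥ 51 ⇒ p ≥ 51/94.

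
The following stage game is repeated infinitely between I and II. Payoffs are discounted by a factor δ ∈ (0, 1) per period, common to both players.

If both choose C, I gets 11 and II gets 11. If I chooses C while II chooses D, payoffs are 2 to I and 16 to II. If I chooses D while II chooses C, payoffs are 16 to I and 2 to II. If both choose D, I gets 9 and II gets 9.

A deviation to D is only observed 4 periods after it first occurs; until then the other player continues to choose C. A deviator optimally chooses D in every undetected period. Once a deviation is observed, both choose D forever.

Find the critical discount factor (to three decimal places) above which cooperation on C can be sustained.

0.919

The best deviation is to choose D for all 4 undetected periods, earning 16 each, then 9 forever once detected.
Deviation value: 16(1−δ^4)/(1−δ) + 9δ^4/(1−δ); cooperation value: 11/(1−δ).
IC: 11 ≥ 16(1−δ^4) + 9δ^4 = 16 − 7δ^4.
So δ^4 ≥ 5/7, giving δ ≥ (5/7)^(1/4) ≈ 0.919.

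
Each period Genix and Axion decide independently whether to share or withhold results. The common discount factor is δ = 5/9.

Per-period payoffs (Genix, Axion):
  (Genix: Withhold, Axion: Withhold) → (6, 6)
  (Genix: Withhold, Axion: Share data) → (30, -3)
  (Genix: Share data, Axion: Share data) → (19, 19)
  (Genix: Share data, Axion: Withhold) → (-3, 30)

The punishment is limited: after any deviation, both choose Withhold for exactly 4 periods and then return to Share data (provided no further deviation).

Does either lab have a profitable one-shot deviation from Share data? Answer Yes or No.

No

Comparing payoff streams over the 5 periods until play realigns: cooperate → 19(1+δ+…+δ^4); deviate → 30 + 6(δ+…+δ^4).
Cooperation is sustained iff (19−6)(δ+…+δ^4) ≥ 30−19.
δ+…+δ^4 = 5/9·(1−(5/9)^4)/(1−5/9) = 1.1309, and (30−19)/(19−6) = 0.8462.
1.1309 ≥ 0.8462, so cooperation is sustainable.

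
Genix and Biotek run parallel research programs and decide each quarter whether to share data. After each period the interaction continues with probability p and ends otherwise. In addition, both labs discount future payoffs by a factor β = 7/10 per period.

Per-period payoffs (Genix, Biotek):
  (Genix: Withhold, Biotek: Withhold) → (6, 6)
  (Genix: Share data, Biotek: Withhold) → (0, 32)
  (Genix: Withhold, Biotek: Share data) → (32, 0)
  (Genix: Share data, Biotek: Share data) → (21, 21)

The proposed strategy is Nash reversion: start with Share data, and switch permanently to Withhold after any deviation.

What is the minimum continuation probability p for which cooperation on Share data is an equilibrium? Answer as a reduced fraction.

Expected continuation weight on next period's payoff is β·p = 7/10·p, which plays the role of the discount factor.
Cooperation requires 7/10·p ≥ (32−21)/(32−6) = 11/26, hence p ≥ 55/91.

55/91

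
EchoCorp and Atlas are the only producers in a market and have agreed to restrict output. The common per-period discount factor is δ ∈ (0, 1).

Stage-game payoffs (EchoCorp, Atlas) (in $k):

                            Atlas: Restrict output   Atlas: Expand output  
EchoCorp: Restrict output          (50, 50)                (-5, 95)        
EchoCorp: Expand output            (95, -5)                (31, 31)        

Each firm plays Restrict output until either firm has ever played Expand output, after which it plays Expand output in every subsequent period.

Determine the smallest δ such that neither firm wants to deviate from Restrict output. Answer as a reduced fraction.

45/64

50/(1−δ) ≥ 95 + 31δ/(1−δ)
50 ≥ 95 − 64δ
δ ≥ 45/64.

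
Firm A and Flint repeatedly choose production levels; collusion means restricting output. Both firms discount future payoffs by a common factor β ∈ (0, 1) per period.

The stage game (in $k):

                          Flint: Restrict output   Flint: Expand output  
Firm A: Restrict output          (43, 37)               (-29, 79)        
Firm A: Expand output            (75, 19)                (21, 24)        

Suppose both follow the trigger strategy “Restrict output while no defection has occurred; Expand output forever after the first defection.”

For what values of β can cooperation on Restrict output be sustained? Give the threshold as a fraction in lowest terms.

Firm A's threshold: (75−43)/(75−21) = 16/27.
Flint's threshold: (79−37)/(79−24) = 42/55.
16/27 < 42/55, so Flint binds and β* = 42/55.

42/55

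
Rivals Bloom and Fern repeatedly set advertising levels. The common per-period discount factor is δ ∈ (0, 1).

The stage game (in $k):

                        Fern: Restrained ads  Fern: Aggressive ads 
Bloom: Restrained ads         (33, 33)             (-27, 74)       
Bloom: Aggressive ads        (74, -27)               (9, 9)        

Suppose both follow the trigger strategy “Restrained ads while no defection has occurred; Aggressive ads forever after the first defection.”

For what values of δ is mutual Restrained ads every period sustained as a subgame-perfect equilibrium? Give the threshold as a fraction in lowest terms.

41/65

33/(1−δ) ≥ 74 + 9δ/(1−δ)
33 ≥ 74 − 65δ
δ ≥ 41/65.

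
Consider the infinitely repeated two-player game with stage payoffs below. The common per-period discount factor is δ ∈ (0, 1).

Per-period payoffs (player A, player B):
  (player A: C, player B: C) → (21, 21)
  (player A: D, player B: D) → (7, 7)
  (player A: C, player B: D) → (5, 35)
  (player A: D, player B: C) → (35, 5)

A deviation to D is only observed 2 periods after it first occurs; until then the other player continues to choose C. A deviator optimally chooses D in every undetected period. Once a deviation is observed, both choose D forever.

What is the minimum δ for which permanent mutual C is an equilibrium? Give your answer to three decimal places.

0.707

A deviator earns 35 for 2 periods, then 7 forever; cooperating earns 21 forever. Multiplying the IC by (1−δ):
21 ≥ 35(1−δ^2) + 7δ^2, so 28·δ^2 ≥ 14 and δ^2 ≥ 1/2.
δ ≥ (1/2)^(1/2) ≈ 0.707.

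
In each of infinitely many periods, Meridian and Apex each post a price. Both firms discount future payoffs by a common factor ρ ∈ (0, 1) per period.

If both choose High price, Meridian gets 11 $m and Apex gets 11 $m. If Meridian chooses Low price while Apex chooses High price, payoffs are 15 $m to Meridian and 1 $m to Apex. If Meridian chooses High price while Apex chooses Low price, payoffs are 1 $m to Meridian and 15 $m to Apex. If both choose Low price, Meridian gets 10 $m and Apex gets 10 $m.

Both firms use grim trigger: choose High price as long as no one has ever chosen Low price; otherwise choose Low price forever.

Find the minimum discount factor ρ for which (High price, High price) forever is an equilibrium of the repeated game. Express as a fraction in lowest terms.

4/5

One-period gain from deviating is 15 − 11 = 4. The loss is 11 − 10 = 1 in every subsequent period, with present value 1·ρ/(1−ρ).
Deviation is unprofitable when 1·ρ/(1−ρ) ≥ 4, i.e. ρ/(1−ρ) ≥ 4.
Equivalently ρ ≥ 4/(4+1) = 4/5.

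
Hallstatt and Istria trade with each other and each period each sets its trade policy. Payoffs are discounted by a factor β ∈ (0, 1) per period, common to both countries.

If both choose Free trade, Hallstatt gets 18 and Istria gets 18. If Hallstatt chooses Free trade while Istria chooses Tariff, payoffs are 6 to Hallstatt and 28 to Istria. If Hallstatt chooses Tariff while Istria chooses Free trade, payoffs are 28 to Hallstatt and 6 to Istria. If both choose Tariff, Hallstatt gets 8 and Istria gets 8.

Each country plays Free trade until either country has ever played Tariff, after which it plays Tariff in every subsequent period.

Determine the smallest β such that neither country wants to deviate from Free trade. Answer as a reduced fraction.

18/(1−β) ≥ 28 + 8β/(1−β)
18 ≥ 28 − 20β
β ≥ 10/20 = 1/2.

1/2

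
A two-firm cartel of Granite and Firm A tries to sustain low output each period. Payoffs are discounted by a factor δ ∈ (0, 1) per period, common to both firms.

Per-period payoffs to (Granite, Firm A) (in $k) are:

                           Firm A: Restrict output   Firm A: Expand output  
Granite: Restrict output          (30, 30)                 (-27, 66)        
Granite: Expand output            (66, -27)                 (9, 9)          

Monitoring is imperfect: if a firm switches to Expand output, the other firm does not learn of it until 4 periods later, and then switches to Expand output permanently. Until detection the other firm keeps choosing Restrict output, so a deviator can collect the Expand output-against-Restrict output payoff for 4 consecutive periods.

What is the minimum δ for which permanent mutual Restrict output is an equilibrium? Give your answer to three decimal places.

Deviating for the 4 undetected periods gains 66−30 = 36 per period over cooperation, then loses 30−9 = 21 per period forever once punishment starts.
Gain: 36(1 + δ + … + δ^3); loss: 21·δ^4/(1−δ).
No profitable deviation ⇔ 36(1−δ^4) ≤ 21·δ^4, i.e. δ^4 ≥ 36/(36+21) = 12/19.
Hence δ ≥ (12/19)^(1/4) ≈ 0.891.

0.891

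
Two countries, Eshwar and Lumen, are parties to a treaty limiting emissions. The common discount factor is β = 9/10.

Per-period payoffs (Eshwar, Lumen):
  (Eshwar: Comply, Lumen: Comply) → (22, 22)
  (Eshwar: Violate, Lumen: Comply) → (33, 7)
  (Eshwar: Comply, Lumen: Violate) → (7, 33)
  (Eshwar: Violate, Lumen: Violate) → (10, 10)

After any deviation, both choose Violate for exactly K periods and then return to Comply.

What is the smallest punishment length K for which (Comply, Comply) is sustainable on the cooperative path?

2

No profitable deviation requires (22−10)(β+…+β^K) ≥ 33−22, i.e. β+…+β^K ≥ 11/12 ≈ 0.9167.
With β = 9/10, the partial sums are K=1: 0.9000, K=2: 1.7100.
K = 2 is the first length at which the sum reaches 0.9167.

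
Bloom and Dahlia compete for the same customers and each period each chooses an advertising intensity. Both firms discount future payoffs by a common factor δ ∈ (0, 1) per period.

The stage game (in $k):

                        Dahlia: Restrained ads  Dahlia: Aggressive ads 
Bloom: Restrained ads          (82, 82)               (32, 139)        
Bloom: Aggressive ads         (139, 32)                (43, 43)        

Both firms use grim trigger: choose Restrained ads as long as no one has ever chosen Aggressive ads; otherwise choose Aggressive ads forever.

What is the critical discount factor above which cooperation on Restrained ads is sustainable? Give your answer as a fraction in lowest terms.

19/32

82/(1−δ) ≥ 139 + 43δ/(1−δ)
82 ≥ 139 − 96δ
δ ≥ 57/96 = 19/32.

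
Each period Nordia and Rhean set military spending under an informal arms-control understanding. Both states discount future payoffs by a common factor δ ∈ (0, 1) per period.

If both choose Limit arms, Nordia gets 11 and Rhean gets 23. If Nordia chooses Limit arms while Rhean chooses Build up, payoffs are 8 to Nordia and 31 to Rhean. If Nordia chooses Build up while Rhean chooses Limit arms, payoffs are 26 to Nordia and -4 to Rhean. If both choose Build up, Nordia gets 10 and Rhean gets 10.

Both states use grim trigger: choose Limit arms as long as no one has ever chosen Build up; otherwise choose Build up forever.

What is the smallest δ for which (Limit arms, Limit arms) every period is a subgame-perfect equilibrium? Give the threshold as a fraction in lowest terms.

15/16

Nordia: cooperation gives 11 each period; deviation gives 26 once then 10 forever.
  11/(1−δ) ≥ 26 + 10δ/(1−δ) ⇒ δ ≥ 15/16.
Rhean: cooperation gives 23 each period; deviation gives 31 once then 10 forever.
  δ ≥ 8/21.
Both must hold, so the binding constraint is Nordia's: δ ≥ 15/16.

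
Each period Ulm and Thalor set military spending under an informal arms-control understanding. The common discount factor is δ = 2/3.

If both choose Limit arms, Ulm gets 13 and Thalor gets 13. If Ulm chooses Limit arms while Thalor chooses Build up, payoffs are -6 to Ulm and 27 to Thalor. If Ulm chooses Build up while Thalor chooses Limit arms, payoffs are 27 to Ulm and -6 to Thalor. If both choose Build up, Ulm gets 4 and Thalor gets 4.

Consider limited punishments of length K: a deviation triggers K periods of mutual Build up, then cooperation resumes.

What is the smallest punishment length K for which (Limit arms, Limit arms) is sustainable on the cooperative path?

IC: δ(1−δ^K)/(1−δ) ≥ (27−13)/(13−4) = 14/9.
With δ = 2/3: need 1 − δ^K ≥ 14/9·(1−2/3)/(2/3), i.e. δ^K ≤ 0.2222.
Since (2/3)^3 = 0.2963 and (2/3)^4 = 0.1975, the smallest such K is 4.

4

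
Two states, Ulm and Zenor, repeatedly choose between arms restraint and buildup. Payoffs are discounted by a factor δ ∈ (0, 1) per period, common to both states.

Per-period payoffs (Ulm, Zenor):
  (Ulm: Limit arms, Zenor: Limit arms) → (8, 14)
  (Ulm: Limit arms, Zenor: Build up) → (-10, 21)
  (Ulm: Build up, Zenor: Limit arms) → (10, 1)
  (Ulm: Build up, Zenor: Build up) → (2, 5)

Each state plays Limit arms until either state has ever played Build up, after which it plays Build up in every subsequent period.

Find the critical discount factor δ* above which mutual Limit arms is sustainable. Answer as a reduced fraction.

7/16

Ulm's threshold: (10−8)/(10−2) = 1/4.
Zenor's threshold: (21−14)/(21−5) = 7/16.
1/4 < 7/16, so Zenor binds and δ* = 7/16.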